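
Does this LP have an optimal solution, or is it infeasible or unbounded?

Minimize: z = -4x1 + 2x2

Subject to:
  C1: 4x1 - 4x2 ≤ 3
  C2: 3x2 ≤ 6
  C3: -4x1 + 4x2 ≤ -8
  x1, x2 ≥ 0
C1 requires 4x1 - 4x2 ≤ 3, while C3 (-4x1 + 4x2 ≤ -8) is equivalent to 4x1 - 4x2 ≥ 8. Together they would need 8 ≤ 4x1 - 4x2 ≤ 3, which is impossible since 8 > 3. No point satisfies all constraints.

Infeasible: no point satisfies all constraints simultaneously.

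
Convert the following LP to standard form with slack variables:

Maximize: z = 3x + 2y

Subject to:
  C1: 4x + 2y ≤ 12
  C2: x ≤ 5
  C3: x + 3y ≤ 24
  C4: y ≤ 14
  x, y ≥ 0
max z = 3x + 2y

s.t.
  4x + 2y + s1 = 12
  x + s2 = 5
  x + 3y + s3 = 24
  y + s4 = 14
  x, y, s1, s2, s3, s4 ≥ 0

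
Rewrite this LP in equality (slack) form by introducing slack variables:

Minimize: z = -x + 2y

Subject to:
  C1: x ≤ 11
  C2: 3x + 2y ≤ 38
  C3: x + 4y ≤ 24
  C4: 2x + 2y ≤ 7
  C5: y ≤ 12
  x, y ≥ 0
min z = -x + 2y

s.t.
  x + s1 = 11
  3x + 2y + s2 = 38
  x + 4y + s3 = 24
  2x + 2y + s4 = 7
  y + s5 = 12
  x, y, s1, s2, s3, s4, s5 ≥ 0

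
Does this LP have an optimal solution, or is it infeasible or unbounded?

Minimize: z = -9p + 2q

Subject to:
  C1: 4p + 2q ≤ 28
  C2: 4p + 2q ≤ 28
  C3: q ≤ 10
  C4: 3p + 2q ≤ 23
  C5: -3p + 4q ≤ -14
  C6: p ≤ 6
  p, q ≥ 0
The point (6, 0) satisfies every constraint, so the LP is feasible; the constraints give p ≤ 6 and q ≤ 10, which with p, q ≥ 0 keep the feasible region inside a bounded box. A feasible, bounded LP attains a finite optimum at a vertex.

Feasible with finite optimum z* = -54 at (6, 0).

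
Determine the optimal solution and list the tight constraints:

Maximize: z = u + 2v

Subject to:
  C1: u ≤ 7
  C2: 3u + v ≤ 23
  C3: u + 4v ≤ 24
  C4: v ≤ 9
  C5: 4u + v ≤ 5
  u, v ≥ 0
Optimal: u = 0, v = 5
Binding: C5, u ≥ 0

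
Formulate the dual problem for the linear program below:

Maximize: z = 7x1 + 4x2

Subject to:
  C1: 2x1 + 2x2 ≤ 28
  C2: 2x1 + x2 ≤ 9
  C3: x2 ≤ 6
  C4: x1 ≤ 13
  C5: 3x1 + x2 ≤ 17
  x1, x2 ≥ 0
Minimize: z = 28y1 + 9y2 + 6y3 + 13y4 + 17y5

Subject to:
  C1: -2y1 - 2y2 - y4 - 3y5 ≤ -7
  C2: -2y1 - y2 - y3 - y5 ≤ -4
  y1, y2, y3, y4, y5 ≥ 0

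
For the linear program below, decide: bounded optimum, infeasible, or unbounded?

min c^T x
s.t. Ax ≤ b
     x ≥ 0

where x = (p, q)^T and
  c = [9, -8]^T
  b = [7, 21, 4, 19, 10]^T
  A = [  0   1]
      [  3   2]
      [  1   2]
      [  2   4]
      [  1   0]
The point (0, 2) satisfies every constraint, so the LP is feasible; the constraints give p ≤ 10 and q ≤ 7, which with p, q ≥ 0 keep the feasible region inside a bounded box. A feasible, bounded LP attains a finite optimum at a vertex.

Evaluating z = 9p - 8q at each vertex:
  (0, 0): z = 0
  (4, 0): z = 36
  (0, 2): z = -16

Bounded optimum: z* = -16 at (0, 2).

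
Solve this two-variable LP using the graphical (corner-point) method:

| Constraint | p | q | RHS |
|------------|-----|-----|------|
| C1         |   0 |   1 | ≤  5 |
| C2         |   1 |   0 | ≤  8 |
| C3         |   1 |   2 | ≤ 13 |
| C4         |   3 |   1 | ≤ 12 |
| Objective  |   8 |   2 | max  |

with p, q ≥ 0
p = 4, q = 0, z = 32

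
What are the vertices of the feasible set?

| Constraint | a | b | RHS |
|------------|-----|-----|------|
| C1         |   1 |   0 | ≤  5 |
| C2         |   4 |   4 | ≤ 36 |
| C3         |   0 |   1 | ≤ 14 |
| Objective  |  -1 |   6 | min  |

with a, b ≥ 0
Each vertex is the intersection of two constraint boundaries that also satisfies all remaining constraints:
  a = 0 and b = 0 → (0, 0)
  a = 5 and b = 0 → (5, 0)
  a = 5 and 4a + 4b = 36 → (5, 4)
  4a + 4b = 36 and a = 0 → (0, 9)

Vertices: (0, 0), (5, 0), (5, 4), (0, 9)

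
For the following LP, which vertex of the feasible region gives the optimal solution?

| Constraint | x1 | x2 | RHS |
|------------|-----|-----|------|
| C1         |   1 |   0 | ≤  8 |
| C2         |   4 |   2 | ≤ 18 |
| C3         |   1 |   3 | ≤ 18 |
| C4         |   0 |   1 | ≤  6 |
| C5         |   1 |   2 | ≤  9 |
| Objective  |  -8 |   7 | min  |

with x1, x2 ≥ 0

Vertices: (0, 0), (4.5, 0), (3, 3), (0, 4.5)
Evaluating z = -8x1 + 7x2 at each vertex:
  (0, 0): z = 0
  (4.5, 0): z = -36
  (3, 3): z = -3
  (0, 4.5): z = 31.5

The smallest value is z = -36, attained at (4.5, 0).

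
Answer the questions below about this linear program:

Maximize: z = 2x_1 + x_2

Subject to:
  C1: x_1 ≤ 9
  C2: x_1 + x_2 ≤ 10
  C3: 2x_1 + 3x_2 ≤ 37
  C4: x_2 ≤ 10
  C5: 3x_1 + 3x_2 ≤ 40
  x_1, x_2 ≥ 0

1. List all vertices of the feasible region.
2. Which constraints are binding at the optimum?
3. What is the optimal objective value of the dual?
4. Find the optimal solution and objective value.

1. (0, 0), (9, 0), (9, 1), (0, 10)
2. C1, C2
3. 19 (by strong duality, equal to the primal optimum)
4. x_1 = 9, x_2 = 1, z = 19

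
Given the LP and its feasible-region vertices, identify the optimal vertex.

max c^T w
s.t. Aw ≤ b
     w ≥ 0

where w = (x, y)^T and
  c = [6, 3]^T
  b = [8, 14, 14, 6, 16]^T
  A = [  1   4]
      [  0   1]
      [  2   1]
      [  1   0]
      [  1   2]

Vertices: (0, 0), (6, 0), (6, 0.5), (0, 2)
Evaluating z = 6x + 3y at each vertex:
  (0, 0): z = 0
  (6, 0): z = 36
  (6, 0.5): z = 37.5
  (0, 2): z = 6

The largest value is z = 37.5, attained at (6, 0.5).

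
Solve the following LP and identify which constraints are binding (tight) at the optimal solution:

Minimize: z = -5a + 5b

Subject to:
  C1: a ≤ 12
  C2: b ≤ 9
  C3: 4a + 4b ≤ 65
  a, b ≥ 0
Optimal: a = 12, b = 0
Slack at optimum:
  C1: slack = 0 (binding)
  C2: slack = 9
  C3: slack = 17
  a ≥ 0: a = 12
  b ≥ 0: b = 0 (binding)
Binding constraints: C1, b ≥ 0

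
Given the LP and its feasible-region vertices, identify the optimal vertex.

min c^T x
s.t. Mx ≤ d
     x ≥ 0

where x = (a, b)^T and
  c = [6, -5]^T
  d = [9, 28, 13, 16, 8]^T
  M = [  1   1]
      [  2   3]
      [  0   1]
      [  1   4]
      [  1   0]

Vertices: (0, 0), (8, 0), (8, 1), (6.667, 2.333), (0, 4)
Evaluating z = 6a - 5b at each vertex:
  (0, 0): z = 0
  (8, 0): z = 48
  (8, 1): z = 43
  (6.667, 2.333): z = 28.33
  (0, 4): z = -20

The smallest value is z = -20, attained at (0, 4).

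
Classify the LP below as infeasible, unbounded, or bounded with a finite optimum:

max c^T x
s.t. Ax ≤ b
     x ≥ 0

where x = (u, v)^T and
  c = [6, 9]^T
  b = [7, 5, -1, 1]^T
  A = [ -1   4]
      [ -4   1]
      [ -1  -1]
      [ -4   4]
Feasible point: (1, 0) satisfies every constraint, so the LP is feasible.
Direction d = (1, 0): for each constraint row a, a·d ≤ 0 —
  (-1)(1) + (4)(0) = -1 ≤ 0
  (-4)(1) + (1)(0) = -4 ≤ 0
  (-1)(1) + (-1)(0) = -1 ≤ 0
  (-4)(1) + (4)(0) = -4 ≤ 0
and d ≥ 0, so (1, 0) + t·d stays feasible for every t ≥ 0. Along this ray z = 6u + 9v changes by 6 per unit t, so z → +∞.

Unbounded — the objective can increase without bound over the feasible region.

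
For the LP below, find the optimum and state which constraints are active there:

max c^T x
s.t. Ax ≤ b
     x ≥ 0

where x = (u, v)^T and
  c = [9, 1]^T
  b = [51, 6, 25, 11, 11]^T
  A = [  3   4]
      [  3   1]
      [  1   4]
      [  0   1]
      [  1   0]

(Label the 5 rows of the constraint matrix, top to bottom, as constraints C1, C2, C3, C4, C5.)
Optimal: u = 2, v = 0
Slack at optimum:
  C1: slack = 45
  C2: slack = 0 (binding)
  C3: slack = 23
  C4: slack = 11
  C5: slack = 9
  u ≥ 0: u = 2
  v ≥ 0: v = 0 (binding)
Binding constraints: C2, v ≥ 0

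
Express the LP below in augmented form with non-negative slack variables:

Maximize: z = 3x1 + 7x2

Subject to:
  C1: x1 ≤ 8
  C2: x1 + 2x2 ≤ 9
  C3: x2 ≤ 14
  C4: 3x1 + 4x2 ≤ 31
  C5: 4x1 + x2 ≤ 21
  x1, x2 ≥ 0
max z = 3x1 + 7x2

s.t.
  x1 + s1 = 8
  x1 + 2x2 + s2 = 9
  x2 + s3 = 14
  3x1 + 4x2 + s4 = 31
  4x1 + x2 + s5 = 21
  x1, x2, s1, s2, s3, s4, s5 ≥ 0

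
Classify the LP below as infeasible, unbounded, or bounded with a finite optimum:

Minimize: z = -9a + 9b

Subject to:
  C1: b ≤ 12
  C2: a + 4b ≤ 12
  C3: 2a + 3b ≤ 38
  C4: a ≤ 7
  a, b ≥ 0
The point (7, 0) satisfies every constraint, so the LP is feasible; the constraints give a ≤ 7 and b ≤ 12, which with a, b ≥ 0 keep the feasible region inside a bounded box. A feasible, bounded LP attains a finite optimum at a vertex.

Evaluating z = -9a + 9b at each vertex:
  (0, 0): z = 0
  (7, 0): z = -63
  (7, 1.25): z = -51.75
  (0, 3): z = 27

Bounded optimum: z* = -63 at (7, 0).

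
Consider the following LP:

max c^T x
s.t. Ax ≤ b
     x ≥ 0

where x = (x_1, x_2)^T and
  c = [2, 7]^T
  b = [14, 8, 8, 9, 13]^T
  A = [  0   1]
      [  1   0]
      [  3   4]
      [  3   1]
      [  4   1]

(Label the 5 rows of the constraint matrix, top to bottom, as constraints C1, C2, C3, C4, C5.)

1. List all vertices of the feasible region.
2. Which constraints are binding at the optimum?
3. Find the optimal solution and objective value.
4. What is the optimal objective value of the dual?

1. (0, 0), (2.667, 0), (0, 2)
2. C3, x_1 ≥ 0
3. x_1 = 0, x_2 = 2, z = 14
4. 14 (by strong duality, equal to the primal optimum)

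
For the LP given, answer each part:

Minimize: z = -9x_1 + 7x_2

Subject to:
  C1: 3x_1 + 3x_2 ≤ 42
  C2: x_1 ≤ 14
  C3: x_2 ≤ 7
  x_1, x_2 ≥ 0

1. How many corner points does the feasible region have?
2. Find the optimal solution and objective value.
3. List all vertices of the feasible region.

1. 4
2. x_1 = 14, x_2 = 0, z = -126
3. (0, 0), (14, 0), (7, 7), (0, 7)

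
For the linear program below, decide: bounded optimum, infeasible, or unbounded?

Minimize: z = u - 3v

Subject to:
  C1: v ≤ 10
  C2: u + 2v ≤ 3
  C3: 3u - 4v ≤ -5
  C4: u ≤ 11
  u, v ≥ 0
The point (0, 1.5) satisfies every constraint, so the LP is feasible; the constraints give u ≤ 11 and v ≤ 10, which with u, v ≥ 0 keep the feasible region inside a bounded box. A feasible, bounded LP attains a finite optimum at a vertex.

Feasible with finite optimum z* = -4.5 at (0, 1.5).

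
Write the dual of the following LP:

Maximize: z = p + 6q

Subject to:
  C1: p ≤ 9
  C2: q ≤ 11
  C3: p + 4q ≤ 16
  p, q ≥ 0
Minimize: z = 9y1 + 11y2 + 16y3

Subject to:
  C1: -y1 - y3 ≤ -1
  C2: -y2 - 4y3 ≤ -6
  y1, y2, y3 ≥ 0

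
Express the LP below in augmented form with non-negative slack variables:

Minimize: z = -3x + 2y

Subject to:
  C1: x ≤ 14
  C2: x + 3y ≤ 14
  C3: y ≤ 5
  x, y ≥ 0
min z = -3x + 2y

s.t.
  x + s1 = 14
  x + 3y + s2 = 14
  y + s3 = 5
  x, y, s1, s2, s3 ≥ 0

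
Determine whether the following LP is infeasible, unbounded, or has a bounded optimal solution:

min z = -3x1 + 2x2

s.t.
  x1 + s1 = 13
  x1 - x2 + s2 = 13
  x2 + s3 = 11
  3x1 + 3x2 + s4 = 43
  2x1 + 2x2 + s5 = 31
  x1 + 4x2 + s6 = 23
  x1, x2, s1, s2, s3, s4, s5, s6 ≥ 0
The point (13, 0) satisfies every constraint, so the LP is feasible; the constraints give x1 ≤ 13 and x2 ≤ 11, which with x1, x2 ≥ 0 keep the feasible region inside a bounded box. A feasible, bounded LP attains a finite optimum at a vertex.

Evaluating z = -3x1 + 2x2 at each vertex:
  (0, 0): z = 0
  (13, 0): z = -39
  (13, 1.333): z = -36.33
  (11.44, 2.889): z = -28.56
  (0, 5.75): z = 11.5

Feasible with finite optimum z* = -39 at (13, 0).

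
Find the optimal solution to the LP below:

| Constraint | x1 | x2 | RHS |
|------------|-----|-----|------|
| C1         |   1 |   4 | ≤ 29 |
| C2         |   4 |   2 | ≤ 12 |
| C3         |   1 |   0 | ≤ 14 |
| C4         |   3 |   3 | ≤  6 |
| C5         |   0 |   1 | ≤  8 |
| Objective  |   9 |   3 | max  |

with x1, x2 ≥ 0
x1 = 2, x2 = 0, z = 18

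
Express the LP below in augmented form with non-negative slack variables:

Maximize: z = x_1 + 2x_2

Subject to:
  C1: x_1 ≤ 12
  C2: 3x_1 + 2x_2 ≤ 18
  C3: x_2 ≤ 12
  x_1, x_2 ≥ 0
max z = x_1 + 2x_2

s.t.
  x_1 + s1 = 12
  3x_1 + 2x_2 + s2 = 18
  x_2 + s3 = 12
  x_1, x_2, s1, s2, s3 ≥ 0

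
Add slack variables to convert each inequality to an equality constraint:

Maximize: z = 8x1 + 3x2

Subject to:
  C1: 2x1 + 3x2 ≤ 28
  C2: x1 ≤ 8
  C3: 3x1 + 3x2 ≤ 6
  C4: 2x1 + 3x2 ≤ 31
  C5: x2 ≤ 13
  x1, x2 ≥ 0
max z = 8x1 + 3x2

s.t.
  2x1 + 3x2 + s1 = 28
  x1 + s2 = 8
  3x1 + 3x2 + s3 = 6
  2x1 + 3x2 + s4 = 31
  x2 + s5 = 13
  x1, x2, s1, s2, s3, s4, s5 ≥ 0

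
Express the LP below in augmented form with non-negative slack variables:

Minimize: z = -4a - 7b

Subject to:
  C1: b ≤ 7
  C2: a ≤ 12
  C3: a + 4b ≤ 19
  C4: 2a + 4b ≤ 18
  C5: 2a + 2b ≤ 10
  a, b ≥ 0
min z = -4a - 7b

s.t.
  b + s1 = 7
  a + s2 = 12
  a + 4b + s3 = 19
  2a + 4b + s4 = 18
  2a + 2b + s5 = 10
  a, b, s1, s2, s3, s4, s5 ≥ 0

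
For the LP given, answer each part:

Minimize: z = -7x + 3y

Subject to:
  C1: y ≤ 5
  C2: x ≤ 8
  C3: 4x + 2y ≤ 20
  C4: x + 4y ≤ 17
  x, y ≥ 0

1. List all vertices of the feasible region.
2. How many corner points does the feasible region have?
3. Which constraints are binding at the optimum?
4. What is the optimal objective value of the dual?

1. (0, 0), (5, 0), (3.286, 3.429), (0, 4.25)
2. 4
3. C3, y ≥ 0
4. -35 (by strong duality, equal to the primal optimum)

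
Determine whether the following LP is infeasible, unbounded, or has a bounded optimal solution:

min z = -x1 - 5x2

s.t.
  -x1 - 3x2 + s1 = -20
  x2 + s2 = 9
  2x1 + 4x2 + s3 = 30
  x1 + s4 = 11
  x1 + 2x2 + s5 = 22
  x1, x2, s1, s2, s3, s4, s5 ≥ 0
The point (0, 7.5) satisfies every constraint, so the LP is feasible; the constraints give x1 ≤ 11 and x2 ≤ 9, which with x1, x2 ≥ 0 keep the feasible region inside a bounded box. A feasible, bounded LP attains a finite optimum at a vertex.

Evaluating z = -x1 - 5x2 at each vertex:
  (5, 5): z = -30
  (0, 7.5): z = -37.5
  (0, 6.667): z = -33.33

Bounded optimum: z* = -37.5 at (0, 7.5).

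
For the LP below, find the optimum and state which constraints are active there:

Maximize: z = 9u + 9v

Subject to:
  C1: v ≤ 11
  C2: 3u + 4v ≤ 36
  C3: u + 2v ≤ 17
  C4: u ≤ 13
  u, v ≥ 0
Optimal: u = 12, v = 0
Slack at optimum:
  C1: slack = 11
  C2: slack = 0 (binding)
  C3: slack = 5
  C4: slack = 1
  u ≥ 0: u = 12
  v ≥ 0: v = 0 (binding)
Binding constraints: C2, v ≥ 0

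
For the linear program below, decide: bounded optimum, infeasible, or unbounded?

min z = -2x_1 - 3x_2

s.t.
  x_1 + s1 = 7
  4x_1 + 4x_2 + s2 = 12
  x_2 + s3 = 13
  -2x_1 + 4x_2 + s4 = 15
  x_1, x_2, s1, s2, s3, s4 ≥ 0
The point (0, 3) satisfies every constraint, so the LP is feasible; the constraints give x_1 ≤ 7 and x_2 ≤ 13, which with x_1, x_2 ≥ 0 keep the feasible region inside a bounded box. A feasible, bounded LP attains a finite optimum at a vertex.

Evaluating z = -2x_1 - 3x_2 at each vertex:
  (0, 0): z = 0
  (3, 0): z = -6
  (0, 3): z = -9

Feasible with finite optimum z* = -9 at (0, 3).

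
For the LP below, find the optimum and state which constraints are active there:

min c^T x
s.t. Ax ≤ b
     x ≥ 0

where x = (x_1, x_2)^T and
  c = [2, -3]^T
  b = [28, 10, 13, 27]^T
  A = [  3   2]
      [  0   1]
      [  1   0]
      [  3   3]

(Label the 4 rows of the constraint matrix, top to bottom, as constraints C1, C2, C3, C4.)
Optimal: x_1 = 0, x_2 = 9
Slack at optimum:
  C1: slack = 10
  C2: slack = 1
  C3: slack = 13
  C4: slack = 0 (binding)
  x_1 ≥ 0: x_1 = 0 (binding)
  x_2 ≥ 0: x_2 = 9
Binding constraints: C4, x_1 ≥ 0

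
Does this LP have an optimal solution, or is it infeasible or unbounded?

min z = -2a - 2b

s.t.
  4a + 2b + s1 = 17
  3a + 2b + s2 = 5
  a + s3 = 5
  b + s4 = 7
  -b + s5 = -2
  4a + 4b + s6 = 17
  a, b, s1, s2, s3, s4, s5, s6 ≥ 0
The point (0, 2.5) satisfies every constraint, so the LP is feasible; the constraints give a ≤ 5 and b ≤ 7, which with a, b ≥ 0 keep the feasible region inside a bounded box. A feasible, bounded LP attains a finite optimum at a vertex.

Evaluating z = -2a - 2b at each vertex:
  (0, 2): z = -4
  (0.3333, 2): z = -4.667
  (0, 2.5): z = -5

The LP has an optimal solution: (0, 2.5) with z = -5.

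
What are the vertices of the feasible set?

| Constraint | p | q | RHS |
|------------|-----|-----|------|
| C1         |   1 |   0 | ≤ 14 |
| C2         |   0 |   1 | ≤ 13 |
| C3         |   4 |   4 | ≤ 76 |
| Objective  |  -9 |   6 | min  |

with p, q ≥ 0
Each vertex is the intersection of two constraint boundaries that also satisfies all remaining constraints:
  p = 0 and q = 0 → (0, 0)
  p = 14 and q = 0 → (14, 0)
  p = 14 and 4p + 4q = 76 → (14, 5)
  q = 13 and 4p + 4q = 76 → (6, 13)
  q = 13 and p = 0 → (0, 13)

Vertices: (0, 0), (14, 0), (14, 5), (6, 13), (0, 13)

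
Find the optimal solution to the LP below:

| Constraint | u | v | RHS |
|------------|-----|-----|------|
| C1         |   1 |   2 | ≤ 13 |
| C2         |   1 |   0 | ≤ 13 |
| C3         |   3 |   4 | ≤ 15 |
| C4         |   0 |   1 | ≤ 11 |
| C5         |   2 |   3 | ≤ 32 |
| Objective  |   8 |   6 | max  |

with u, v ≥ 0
u = 5, v = 0, z = 40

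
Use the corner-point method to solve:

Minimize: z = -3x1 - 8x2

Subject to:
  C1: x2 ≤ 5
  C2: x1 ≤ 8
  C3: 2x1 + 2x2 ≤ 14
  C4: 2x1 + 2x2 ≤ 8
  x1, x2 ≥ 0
Each vertex is the intersection of two constraint boundaries that also satisfies all remaining constraints:
  x1 = 0 and x2 = 0 → (0, 0)
  2x1 + 2x2 = 8 and x2 = 0 → (4, 0)
  2x1 + 2x2 = 8 and x1 = 0 → (0, 4)

Evaluating z = -3x1 - 8x2 at each vertex:
  (0, 0): z = 0
  (4, 0): z = -12
  (0, 4): z = -32

The minimum is at (0, 4) with z = -32.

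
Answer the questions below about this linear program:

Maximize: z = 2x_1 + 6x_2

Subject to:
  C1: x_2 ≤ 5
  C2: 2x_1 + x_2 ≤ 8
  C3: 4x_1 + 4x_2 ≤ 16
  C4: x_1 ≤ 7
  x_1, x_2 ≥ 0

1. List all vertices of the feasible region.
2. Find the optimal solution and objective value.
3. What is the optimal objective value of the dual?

1. (0, 0), (4, 0), (0, 4)
2. x_1 = 0, x_2 = 4, z = 24
3. 24 (by strong duality, equal to the primal optimum)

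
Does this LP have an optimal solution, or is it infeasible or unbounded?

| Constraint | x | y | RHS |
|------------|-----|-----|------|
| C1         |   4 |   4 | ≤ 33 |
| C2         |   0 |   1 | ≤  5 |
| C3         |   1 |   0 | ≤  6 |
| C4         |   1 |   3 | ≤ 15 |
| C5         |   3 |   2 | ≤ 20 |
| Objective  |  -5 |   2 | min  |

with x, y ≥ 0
The point (6, 0) satisfies every constraint, so the LP is feasible; the constraints give x ≤ 6 and y ≤ 5, which with x, y ≥ 0 keep the feasible region inside a bounded box. A feasible, bounded LP attains a finite optimum at a vertex.

Bounded optimum: z* = -30 at (6, 0).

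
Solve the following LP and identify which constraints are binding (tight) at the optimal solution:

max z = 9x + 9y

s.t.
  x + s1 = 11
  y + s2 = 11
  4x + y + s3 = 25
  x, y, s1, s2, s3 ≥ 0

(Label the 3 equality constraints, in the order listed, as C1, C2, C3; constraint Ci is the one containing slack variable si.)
Optimal: x = 3.5, y = 11
Slack at optimum:
  C1: slack = 7.5
  C2: slack = 0 (binding)
  C3: slack = 0 (binding)
  x ≥ 0: x = 3.5
  y ≥ 0: y = 11
Binding constraints: C2, C3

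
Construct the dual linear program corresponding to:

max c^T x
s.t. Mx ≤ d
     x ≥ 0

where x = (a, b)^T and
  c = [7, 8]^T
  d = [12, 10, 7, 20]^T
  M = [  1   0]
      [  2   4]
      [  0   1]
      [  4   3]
Minimize: z = 12y1 + 10y2 + 7y3 + 20y4

Subject to:
  C1: -y1 - 2y2 - 4y4 ≤ -7
  C2: -4y2 - y3 - 3y4 ≤ -8
  y1, y2, y3, y4 ≥ 0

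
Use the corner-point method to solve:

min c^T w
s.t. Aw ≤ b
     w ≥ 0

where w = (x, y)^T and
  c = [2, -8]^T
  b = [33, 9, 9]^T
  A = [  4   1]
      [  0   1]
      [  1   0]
Each vertex is the intersection of two constraint boundaries that also satisfies all remaining constraints:
  x = 0 and y = 0 → (0, 0)
  4x + y = 33 and y = 0 → (8.25, 0)
  4x + y = 33 and y = 9 → (6, 9)
  y = 9 and x = 0 → (0, 9)

Evaluating z = 2x - 8y at each vertex:
  (0, 0): z = 0
  (8.25, 0): z = 16.5
  (6, 9): z = -60
  (0, 9): z = -72

The minimum is at (0, 9) with z = -72.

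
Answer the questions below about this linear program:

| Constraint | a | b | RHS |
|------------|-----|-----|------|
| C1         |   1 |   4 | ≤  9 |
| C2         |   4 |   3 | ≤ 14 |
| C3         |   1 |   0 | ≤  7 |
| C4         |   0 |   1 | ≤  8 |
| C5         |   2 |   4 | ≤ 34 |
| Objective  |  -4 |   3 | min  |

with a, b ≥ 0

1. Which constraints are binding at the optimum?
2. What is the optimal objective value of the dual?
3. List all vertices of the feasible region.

1. C2, b ≥ 0
2. -14 (by strong duality, equal to the primal optimum)
3. (0, 0), (3.5, 0), (2.231, 1.692), (0, 2.25)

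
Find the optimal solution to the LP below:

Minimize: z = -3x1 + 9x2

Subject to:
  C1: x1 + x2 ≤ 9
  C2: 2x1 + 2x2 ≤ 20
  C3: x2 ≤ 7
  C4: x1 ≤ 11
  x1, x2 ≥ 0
x1 = 9, x2 = 0, z = -27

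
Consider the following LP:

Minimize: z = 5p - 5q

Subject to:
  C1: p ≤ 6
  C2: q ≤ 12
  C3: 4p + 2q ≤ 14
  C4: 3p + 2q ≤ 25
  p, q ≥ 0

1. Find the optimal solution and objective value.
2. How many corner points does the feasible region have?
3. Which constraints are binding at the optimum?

1. p = 0, q = 7, z = -35
2. 3
3. C3, p ≥ 0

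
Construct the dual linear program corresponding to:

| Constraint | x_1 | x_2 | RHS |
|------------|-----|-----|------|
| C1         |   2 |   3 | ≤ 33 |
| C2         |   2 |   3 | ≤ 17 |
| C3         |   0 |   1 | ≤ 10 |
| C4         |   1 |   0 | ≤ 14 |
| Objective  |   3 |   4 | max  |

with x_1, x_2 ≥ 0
Minimize: z = 33y1 + 17y2 + 10y3 + 14y4

Subject to:
  C1: -2y1 - 2y2 - y4 ≤ -3
  C2: -3y1 - 3y2 - y3 ≤ -4
  y1, y2, y3, y4 ≥ 0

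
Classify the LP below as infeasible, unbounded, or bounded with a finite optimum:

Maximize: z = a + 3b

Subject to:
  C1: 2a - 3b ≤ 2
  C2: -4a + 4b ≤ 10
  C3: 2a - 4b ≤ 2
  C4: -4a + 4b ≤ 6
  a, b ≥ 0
Feasible point: (0, 0) satisfies every constraint, so the LP is feasible.
Direction d = (1, 1): for each constraint row a, a·d ≤ 0 —
  (2)(1) + (-3)(1) = -1 ≤ 0
  (-4)(1) + (4)(1) = 0 ≤ 0
  (2)(1) + (-4)(1) = -2 ≤ 0
  (-4)(1) + (4)(1) = 0 ≤ 0
and d ≥ 0, so (0, 0) + t·d stays feasible for every t ≥ 0. Along this ray z = a + 3b changes by 4 per unit t, so z → +∞.

Unbounded — the objective can increase without bound over the feasible region.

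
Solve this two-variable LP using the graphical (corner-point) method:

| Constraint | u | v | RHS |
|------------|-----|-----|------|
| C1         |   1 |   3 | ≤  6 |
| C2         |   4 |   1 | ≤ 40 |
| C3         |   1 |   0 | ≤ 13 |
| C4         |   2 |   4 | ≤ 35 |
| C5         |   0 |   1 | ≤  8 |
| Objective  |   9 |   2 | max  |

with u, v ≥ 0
u = 6, v = 0, z = 54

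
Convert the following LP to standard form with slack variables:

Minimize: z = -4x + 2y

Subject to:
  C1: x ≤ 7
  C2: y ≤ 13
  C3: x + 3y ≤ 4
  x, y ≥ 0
min z = -4x + 2y

s.t.
  x + s1 = 7
  y + s2 = 13
  x + 3y + s3 = 4
  x, y, s1, s2, s3 ≥ 0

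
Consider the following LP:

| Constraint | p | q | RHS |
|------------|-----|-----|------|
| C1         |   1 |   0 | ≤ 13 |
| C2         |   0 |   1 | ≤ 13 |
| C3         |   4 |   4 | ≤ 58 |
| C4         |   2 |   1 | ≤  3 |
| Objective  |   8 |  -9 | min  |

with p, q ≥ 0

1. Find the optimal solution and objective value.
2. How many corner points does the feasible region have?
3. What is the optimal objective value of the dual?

1. p = 0, q = 3, z = -27
2. 3
3. -27 (by strong duality, equal to the primal optimum)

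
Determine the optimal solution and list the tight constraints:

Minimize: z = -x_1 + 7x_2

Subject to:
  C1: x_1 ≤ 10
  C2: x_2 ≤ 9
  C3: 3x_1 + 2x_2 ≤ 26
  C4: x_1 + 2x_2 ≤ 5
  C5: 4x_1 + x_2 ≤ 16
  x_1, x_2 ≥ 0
Optimal: x_1 = 4, x_2 = 0
Slack at optimum:
  C1: slack = 6
  C2: slack = 9
  C3: slack = 14
  C4: slack = 1
  C5: slack = 0 (binding)
  x_1 ≥ 0: x_1 = 4
  x_2 ≥ 0: x_2 = 0 (binding)
Binding constraints: C5, x_2 ≥ 0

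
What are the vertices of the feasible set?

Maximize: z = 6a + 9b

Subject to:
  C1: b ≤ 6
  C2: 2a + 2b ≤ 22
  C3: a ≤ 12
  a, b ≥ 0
Each vertex is the intersection of two constraint boundaries that also satisfies all remaining constraints:
  a = 0 and b = 0 → (0, 0)
  2a + 2b = 22 and b = 0 → (11, 0)
  b = 6 and 2a + 2b = 22 → (5, 6)
  b = 6 and a = 0 → (0, 6)

Vertices: (0, 0), (11, 0), (5, 6), (0, 6)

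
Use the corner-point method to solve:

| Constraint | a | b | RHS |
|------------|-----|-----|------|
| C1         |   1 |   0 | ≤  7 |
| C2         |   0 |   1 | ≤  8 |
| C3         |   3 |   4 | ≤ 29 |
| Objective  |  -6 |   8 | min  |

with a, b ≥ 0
a = 7, b = 0, z = -42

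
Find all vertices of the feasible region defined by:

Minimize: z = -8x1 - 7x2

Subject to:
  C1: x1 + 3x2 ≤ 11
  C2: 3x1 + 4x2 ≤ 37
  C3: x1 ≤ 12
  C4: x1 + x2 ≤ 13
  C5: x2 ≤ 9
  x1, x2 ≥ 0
Each vertex is the intersection of two constraint boundaries that also satisfies all remaining constraints:
  x1 = 0 and x2 = 0 → (0, 0)
  x1 + 3x2 = 11 and x2 = 0 → (11, 0)
  x1 + 3x2 = 11 and x1 = 0 → (0, 3.667)

Vertices: (0, 0), (11, 0), (0, 3.667)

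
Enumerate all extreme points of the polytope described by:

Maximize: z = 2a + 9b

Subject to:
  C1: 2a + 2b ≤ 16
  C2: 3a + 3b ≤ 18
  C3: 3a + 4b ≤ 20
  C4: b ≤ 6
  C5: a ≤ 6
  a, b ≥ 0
Each vertex is the intersection of two constraint boundaries that also satisfies all remaining constraints:
  a = 0 and b = 0 → (0, 0)
  3a + 3b = 18 and a = 6 → (6, 0)
  3a + 3b = 18 and 3a + 4b = 20 → (4, 2)
  3a + 4b = 20 and a = 0 → (0, 5)

Vertices: (0, 0), (6, 0), (4, 2), (0, 5)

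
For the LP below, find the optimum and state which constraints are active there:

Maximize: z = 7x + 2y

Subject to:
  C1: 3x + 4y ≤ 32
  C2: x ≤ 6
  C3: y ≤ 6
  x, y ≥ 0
Optimal: x = 6, y = 3.5
Slack at optimum:
  C1: slack = 0 (binding)
  C2: slack = 0 (binding)
  C3: slack = 2.5
  x ≥ 0: x = 6
  y ≥ 0: y = 3.5
Binding constraints: C1, C2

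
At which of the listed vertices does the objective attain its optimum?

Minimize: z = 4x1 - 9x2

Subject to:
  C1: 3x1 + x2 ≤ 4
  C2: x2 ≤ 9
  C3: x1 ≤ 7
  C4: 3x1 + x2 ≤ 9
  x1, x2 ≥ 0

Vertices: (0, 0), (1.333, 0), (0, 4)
(0, 4) with z = -36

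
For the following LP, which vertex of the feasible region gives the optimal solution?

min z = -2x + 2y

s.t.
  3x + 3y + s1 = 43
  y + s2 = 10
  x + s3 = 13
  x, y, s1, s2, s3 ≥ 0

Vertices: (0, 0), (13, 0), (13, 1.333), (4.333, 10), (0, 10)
Evaluating z = -2x + 2y at each vertex:
  (0, 0): z = 0
  (13, 0): z = -26
  (13, 1.333): z = -23.33
  (4.333, 10): z = 11.33
  (0, 10): z = 20

The smallest value is z = -26, attained at (13, 0).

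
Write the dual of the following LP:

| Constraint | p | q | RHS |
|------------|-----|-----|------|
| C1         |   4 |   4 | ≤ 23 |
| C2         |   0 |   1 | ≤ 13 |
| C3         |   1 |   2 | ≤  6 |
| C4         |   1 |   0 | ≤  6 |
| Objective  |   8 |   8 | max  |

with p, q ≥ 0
Minimize: z = 23y1 + 13y2 + 6y3 + 6y4

Subject to:
  C1: -4y1 - y3 - y4 ≤ -8
  C2: -4y1 - y2 - 2y3 ≤ -8
  y1, y2, y3, y4 ≥ 0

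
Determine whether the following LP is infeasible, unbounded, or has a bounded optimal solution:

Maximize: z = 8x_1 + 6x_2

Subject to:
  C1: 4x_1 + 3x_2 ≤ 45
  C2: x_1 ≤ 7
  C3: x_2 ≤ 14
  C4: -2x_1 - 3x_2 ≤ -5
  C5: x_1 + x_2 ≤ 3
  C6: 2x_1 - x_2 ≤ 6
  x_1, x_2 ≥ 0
The point (3, 0) satisfies every constraint, so the LP is feasible; the constraints give x_1 ≤ 7 and x_2 ≤ 14, which with x_1, x_2 ≥ 0 keep the feasible region inside a bounded box. A feasible, bounded LP attains a finite optimum at a vertex.

Bounded optimum: z* = 24 at (3, 0).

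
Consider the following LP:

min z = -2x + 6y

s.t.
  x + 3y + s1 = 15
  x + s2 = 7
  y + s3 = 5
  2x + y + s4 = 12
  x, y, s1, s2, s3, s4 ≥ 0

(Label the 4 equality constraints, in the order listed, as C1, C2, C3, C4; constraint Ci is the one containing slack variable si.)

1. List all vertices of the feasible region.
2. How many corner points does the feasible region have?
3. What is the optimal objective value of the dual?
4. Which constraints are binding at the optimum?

1. (0, 0), (6, 0), (4.2, 3.6), (0, 5)
2. 4
3. -12 (by strong duality, equal to the primal optimum)
4. C4, y ≥ 0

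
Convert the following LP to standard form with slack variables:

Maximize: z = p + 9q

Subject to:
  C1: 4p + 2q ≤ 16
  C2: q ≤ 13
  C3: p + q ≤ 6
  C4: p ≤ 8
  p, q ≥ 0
max z = p + 9q

s.t.
  4p + 2q + s1 = 16
  q + s2 = 13
  p + q + s3 = 6
  p + s4 = 8
  p, q, s1, s2, s3, s4 ≥ 0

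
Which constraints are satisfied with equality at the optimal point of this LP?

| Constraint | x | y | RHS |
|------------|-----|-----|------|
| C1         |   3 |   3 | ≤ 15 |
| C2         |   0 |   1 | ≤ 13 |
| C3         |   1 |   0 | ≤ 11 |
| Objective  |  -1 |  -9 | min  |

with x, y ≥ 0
Optimal: x = 0, y = 5
Slack at optimum:
  C1: slack = 0 (binding)
  C2: slack = 8
  C3: slack = 11
  x ≥ 0: x = 0 (binding)
  y ≥ 0: y = 5
Binding constraints: C1, x ≥ 0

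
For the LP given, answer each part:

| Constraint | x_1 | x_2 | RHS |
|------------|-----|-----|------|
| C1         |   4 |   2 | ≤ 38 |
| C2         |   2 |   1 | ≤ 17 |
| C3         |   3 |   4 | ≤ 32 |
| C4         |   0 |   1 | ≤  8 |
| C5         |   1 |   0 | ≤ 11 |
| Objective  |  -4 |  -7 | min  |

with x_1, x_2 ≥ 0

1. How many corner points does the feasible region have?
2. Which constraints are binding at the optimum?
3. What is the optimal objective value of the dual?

1. 4
2. C3, C4, x_1 ≥ 0
3. -56 (by strong duality, equal to the primal optimum)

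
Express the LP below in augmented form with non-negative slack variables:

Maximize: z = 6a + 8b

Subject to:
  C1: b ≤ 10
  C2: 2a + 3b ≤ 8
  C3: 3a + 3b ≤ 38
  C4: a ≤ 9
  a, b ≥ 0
max z = 6a + 8b

s.t.
  b + s1 = 10
  2a + 3b + s2 = 8
  3a + 3b + s3 = 38
  a + s4 = 9
  a, b, s1, s2, s3, s4 ≥ 0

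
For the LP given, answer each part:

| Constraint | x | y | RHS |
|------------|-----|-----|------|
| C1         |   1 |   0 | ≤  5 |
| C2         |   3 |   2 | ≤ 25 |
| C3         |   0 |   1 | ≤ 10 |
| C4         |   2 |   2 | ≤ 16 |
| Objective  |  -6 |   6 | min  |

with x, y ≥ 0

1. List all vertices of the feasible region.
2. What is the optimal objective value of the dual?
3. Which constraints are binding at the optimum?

1. (0, 0), (5, 0), (5, 3), (0, 8)
2. -30 (by strong duality, equal to the primal optimum)
3. C1, y ≥ 0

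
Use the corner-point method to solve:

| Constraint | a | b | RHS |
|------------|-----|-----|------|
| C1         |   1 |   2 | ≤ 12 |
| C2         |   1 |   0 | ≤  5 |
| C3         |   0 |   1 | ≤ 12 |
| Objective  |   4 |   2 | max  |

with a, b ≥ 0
a = 5, b = 3.5, z = 27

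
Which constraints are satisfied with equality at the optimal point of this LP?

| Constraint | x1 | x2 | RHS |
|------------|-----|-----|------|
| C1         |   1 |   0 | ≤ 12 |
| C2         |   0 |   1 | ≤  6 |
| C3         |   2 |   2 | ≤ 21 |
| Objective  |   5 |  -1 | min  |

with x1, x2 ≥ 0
Optimal: x1 = 0, x2 = 6
Binding: C2, x1 ≥ 0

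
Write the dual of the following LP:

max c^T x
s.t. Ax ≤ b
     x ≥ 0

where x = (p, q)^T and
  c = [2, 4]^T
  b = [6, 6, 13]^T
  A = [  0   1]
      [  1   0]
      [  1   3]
Minimize: z = 6y1 + 6y2 + 13y3

Subject to:
  C1: -y2 - y3 ≤ -2
  C2: -y1 - 3y3 ≤ -4
  y1, y2, y3 ≥ 0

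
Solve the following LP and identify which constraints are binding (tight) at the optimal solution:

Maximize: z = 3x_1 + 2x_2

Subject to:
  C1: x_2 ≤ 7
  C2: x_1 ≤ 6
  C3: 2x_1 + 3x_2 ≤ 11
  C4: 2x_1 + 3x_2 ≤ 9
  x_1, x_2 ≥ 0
Optimal: x_1 = 4.5, x_2 = 0
Slack at optimum:
  C1: slack = 7
  C2: slack = 1.5
  C3: slack = 2
  C4: slack = 0 (binding)
  x_1 ≥ 0: x_1 = 4.5
  x_2 ≥ 0: x_2 = 0 (binding)
Binding constraints: C4, x_2 ≥ 0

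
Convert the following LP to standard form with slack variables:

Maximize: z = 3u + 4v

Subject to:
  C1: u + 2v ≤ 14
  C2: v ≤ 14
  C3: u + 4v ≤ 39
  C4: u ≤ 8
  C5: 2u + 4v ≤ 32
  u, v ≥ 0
max z = 3u + 4v

s.t.
  u + 2v + s1 = 14
  v + s2 = 14
  u + 4v + s3 = 39
  u + s4 = 8
  2u + 4v + s5 = 32
  u, v, s1, s2, s3, s4, s5 ≥ 0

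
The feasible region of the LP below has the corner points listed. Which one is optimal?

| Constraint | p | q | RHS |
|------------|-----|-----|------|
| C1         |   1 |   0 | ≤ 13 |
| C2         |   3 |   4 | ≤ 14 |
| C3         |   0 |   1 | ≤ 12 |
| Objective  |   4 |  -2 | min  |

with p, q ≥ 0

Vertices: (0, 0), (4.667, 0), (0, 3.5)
Evaluating z = 4p - 2q at each vertex:
  (0, 0): z = 0
  (4.667, 0): z = 18.67
  (0, 3.5): z = -7

The smallest value is z = -7, attained at (0, 3.5).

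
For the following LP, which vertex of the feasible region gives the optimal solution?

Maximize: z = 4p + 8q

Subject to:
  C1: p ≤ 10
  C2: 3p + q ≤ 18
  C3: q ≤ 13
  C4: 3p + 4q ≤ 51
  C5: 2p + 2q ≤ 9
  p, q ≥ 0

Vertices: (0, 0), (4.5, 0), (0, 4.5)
(0, 4.5) with z = 36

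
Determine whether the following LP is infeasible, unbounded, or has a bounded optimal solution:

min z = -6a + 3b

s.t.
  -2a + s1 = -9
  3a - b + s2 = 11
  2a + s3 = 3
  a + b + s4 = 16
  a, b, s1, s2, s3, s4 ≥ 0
The row 2a + s3 = 3 with s3 ≥ 0 requires 2a ≤ 3, while the row -2a + s1 = -9 with s1 ≥ 0 is equivalent to 2a ≥ 9. Together they would need 9 ≤ 2a ≤ 3, which is impossible since 9 > 3. No point satisfies all constraints.

The feasible region is empty; the LP is infeasible.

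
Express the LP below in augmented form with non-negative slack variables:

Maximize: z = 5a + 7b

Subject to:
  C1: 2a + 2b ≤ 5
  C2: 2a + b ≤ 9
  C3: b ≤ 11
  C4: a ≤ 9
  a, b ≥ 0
max z = 5a + 7b

s.t.
  2a + 2b + s1 = 5
  2a + b + s2 = 9
  b + s3 = 11
  a + s4 = 9
  a, b, s1, s2, s3, s4 ≥ 0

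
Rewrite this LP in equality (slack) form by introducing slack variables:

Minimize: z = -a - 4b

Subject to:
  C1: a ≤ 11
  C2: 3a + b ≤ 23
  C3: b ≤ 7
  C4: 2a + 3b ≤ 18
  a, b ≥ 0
min z = -a - 4b

s.t.
  a + s1 = 11
  3a + b + s2 = 23
  b + s3 = 7
  2a + 3b + s4 = 18
  a, b, s1, s2, s3, s4 ≥ 0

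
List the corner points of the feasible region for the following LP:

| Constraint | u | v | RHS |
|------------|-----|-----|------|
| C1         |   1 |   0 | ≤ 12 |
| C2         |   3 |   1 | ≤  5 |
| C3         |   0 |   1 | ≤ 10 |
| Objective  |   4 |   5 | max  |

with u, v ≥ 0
Each vertex is the intersection of two constraint boundaries that also satisfies all remaining constraints:
  u = 0 and v = 0 → (0, 0)
  3u + v = 5 and v = 0 → (1.667, 0)
  3u + v = 5 and u = 0 → (0, 5)

Vertices: (0, 0), (1.667, 0), (0, 5)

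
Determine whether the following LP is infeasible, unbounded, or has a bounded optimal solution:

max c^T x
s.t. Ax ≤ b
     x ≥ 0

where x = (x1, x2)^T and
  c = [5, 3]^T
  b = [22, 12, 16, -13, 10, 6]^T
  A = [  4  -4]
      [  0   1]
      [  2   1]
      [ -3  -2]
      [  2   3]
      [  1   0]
The point (5, 0) satisfies every constraint, so the LP is feasible; the constraints give x1 ≤ 6 and x2 ≤ 12, which with x1, x2 ≥ 0 keep the feasible region inside a bounded box. A feasible, bounded LP attains a finite optimum at a vertex.

Bounded optimum: z* = 25 at (5, 0).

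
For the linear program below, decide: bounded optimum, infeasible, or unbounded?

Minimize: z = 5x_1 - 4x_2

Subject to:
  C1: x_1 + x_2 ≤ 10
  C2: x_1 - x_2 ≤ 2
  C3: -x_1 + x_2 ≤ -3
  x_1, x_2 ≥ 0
C2 requires x_1 - x_2 ≤ 2, while C3 (-x_1 + x_2 ≤ -3) is equivalent to x_1 - x_2 ≥ 3. Together they would need 3 ≤ x_1 - x_2 ≤ 2, which is impossible since 3 > 2. No point satisfies all constraints.

Infeasible: no point satisfies all constraints simultaneously.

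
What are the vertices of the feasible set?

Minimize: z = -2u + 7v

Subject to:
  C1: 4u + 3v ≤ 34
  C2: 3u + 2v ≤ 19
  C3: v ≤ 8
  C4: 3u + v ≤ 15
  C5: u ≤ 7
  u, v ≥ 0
Each vertex is the intersection of two constraint boundaries that also satisfies all remaining constraints:
  u = 0 and v = 0 → (0, 0)
  3u + v = 15 and v = 0 → (5, 0)
  3u + 2v = 19 and 3u + v = 15 → (3.667, 4)
  3u + 2v = 19 and v = 8 → (1, 8)
  v = 8 and u = 0 → (0, 8)

Vertices: (0, 0), (5, 0), (3.667, 4), (1, 8), (0, 8)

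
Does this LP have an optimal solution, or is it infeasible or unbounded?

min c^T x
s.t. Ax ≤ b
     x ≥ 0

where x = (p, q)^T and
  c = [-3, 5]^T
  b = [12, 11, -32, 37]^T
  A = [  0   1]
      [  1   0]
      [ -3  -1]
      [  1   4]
The point (11, 0) satisfies every constraint, so the LP is feasible; the constraints give p ≤ 11 and q ≤ 12, which with p, q ≥ 0 keep the feasible region inside a bounded box. A feasible, bounded LP attains a finite optimum at a vertex.

Evaluating z = -3p + 5q at each vertex:
  (10.67, 0): z = -32
  (11, 0): z = -33
  (11, 6.5): z = -0.5
  (8.273, 7.182): z = 11.09

Bounded optimum: z* = -33 at (11, 0).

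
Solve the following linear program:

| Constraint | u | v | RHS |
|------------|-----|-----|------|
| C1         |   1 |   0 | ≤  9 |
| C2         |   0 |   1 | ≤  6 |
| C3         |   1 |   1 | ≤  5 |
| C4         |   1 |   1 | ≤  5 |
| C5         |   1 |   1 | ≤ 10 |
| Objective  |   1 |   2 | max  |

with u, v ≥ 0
Each vertex is the intersection of two constraint boundaries that also satisfies all remaining constraints:
  u = 0 and v = 0 → (0, 0)
  u + v = 5 and v = 0 → (5, 0)
  u + v = 5 and u = 0 → (0, 5)

Evaluating z = u + 2v at each vertex:
  (0, 0): z = 0
  (5, 0): z = 5
  (0, 5): z = 10

The maximum is at (0, 5) with z = 10.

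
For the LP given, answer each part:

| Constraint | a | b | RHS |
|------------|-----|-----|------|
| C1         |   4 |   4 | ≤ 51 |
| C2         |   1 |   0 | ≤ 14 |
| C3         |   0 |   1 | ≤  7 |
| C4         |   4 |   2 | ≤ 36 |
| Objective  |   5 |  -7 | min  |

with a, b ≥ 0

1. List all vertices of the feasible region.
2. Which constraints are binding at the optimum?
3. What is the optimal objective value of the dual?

1. (0, 0), (9, 0), (5.5, 7), (0, 7)
2. C3, a ≥ 0
3. -49 (by strong duality, equal to the primal optimum)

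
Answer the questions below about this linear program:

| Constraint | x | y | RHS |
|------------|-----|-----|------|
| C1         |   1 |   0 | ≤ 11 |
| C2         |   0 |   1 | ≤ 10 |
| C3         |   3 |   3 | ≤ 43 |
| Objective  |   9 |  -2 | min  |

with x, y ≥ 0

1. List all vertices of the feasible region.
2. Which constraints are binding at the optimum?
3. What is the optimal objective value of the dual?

1. (0, 0), (11, 0), (11, 3.333), (4.333, 10), (0, 10)
2. C2, x ≥ 0
3. -20 (by strong duality, equal to the primal optimum)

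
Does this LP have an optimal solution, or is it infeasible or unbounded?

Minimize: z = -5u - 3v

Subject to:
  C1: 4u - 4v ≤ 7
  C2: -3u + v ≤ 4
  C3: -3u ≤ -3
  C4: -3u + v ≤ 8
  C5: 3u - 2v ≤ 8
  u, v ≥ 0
Feasible point: (1, 0) satisfies every constraint, so the LP is feasible.
Direction d = (1, 3): for each constraint row a, a·d ≤ 0 —
  (4)(1) + (-4)(3) = -8 ≤ 0
  (-3)(1) + (1)(3) = 0 ≤ 0
  (-3)(1) + (0)(3) = -3 ≤ 0
  (-3)(1) + (1)(3) = 0 ≤ 0
  (3)(1) + (-2)(3) = -3 ≤ 0
and d ≥ 0, so (1, 0) + t·d stays feasible for every t ≥ 0. Along this ray z = -5u - 3v changes by -14 per unit t, so z → −∞.

The LP is unbounded; z can be made arbitrarily small.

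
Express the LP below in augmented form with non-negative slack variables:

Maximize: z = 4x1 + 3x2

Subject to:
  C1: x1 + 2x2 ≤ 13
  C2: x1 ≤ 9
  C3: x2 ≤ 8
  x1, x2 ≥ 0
max z = 4x1 + 3x2

s.t.
  x1 + 2x2 + s1 = 13
  x1 + s2 = 9
  x2 + s3 = 8
  x1, x2, s1, s2, s3 ≥ 0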